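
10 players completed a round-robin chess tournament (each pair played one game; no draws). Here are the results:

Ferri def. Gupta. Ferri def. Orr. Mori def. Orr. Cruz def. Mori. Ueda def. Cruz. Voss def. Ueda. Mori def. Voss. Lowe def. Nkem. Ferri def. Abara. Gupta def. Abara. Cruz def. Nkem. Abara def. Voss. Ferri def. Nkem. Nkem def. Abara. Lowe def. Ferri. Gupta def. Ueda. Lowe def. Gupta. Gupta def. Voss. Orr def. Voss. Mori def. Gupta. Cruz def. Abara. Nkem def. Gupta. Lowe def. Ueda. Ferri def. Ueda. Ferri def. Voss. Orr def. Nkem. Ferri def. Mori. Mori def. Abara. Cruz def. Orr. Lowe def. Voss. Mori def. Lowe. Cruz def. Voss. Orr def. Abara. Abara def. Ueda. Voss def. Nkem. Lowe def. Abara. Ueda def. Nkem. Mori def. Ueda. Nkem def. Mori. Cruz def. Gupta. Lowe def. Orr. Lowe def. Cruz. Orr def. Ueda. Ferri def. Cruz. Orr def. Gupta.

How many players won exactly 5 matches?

1

Win totals: Orr 5, Lowe 8, Ueda 2, Nkem 3, Abara 2, Mori 6, Gupta 3, Ferri 8, Voss 2, Cruz 6.
Exactly 5: Orr — 1 player.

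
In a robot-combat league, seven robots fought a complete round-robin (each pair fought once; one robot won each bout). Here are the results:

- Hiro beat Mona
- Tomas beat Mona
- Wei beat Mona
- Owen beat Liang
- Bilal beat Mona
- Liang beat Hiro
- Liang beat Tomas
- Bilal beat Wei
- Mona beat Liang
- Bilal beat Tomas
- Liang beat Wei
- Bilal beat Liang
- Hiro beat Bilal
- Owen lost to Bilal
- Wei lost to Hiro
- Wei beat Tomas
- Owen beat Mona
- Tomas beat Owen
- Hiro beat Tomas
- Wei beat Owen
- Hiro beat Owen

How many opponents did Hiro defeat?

5

Hiro's results: beat Bilal, Wei, Tomas, Owen, Mona; lost to Liang.
That is 5 wins.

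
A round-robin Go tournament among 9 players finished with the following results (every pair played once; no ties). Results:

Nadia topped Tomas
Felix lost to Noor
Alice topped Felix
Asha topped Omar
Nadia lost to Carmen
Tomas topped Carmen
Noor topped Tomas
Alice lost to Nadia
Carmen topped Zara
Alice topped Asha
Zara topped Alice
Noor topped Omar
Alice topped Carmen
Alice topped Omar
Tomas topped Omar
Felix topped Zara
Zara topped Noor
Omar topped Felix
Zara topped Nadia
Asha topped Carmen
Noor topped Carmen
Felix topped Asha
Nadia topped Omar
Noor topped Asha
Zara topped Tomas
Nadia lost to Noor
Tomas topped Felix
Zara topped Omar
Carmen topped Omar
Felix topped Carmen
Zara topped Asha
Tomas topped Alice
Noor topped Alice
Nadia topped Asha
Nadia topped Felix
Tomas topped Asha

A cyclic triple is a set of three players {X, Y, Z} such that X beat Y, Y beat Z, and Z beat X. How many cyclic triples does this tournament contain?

Win totals: Carmen 3, Asha 2, Nadia 5, Felix 3, Tomas 5, Zara 6, Omar 1, Alice 4, Noor 7.
A player with w wins dominates both others in C(w,2) triples; summing gives 3 + 1 + 10 + 3 + 10 + 15 + 0 + 6 + 21 = 69 transitive triples.
Total triples C(9,3) = 84, so cyclic triples = 84 − 69 = 15.

15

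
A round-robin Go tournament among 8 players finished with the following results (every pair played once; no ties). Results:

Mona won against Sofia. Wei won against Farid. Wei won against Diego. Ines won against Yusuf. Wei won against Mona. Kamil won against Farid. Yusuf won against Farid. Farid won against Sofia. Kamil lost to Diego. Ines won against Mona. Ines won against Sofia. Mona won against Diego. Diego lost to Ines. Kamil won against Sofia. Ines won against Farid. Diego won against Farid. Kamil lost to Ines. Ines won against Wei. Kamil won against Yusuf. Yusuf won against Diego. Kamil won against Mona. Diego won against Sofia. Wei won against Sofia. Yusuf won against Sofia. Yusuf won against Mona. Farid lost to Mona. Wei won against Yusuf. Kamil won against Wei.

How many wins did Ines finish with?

Ines' results: beat Farid, Wei, Yusuf, Kamil, Sofia, Diego, Mona; lost to no one.
That is 7 wins.

7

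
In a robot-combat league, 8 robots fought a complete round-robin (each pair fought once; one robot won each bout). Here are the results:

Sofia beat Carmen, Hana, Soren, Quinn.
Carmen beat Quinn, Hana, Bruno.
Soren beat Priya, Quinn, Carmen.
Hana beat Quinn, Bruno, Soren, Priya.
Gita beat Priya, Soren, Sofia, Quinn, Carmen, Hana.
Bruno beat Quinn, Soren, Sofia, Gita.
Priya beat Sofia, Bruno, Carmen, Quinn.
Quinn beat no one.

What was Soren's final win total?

3

Soren's results: beat Quinn, Priya, Carmen; lost to Bruno, Gita, Hana, Sofia.
That is 3 wins.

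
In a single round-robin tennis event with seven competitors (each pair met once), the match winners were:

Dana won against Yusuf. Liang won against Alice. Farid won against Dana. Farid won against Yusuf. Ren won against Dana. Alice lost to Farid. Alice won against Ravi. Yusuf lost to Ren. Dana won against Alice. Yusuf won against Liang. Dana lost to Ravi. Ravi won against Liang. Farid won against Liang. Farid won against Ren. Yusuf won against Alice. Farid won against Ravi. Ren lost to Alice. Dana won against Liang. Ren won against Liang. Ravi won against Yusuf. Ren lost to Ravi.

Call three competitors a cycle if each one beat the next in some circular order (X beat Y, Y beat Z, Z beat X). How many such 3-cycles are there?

Win totals: Ravi 4, Dana 3, Yusuf 2, Liang 1, Alice 2, Ren 3, Farid 6.
A competitor with w wins dominates both others in C(w,2) triples; summing gives 6 + 3 + 1 + 0 + 1 + 3 + 15 = 29 transitive triples.
Total triples C(7,3) = 35, so cyclic triples = 35 − 29 = 6.

6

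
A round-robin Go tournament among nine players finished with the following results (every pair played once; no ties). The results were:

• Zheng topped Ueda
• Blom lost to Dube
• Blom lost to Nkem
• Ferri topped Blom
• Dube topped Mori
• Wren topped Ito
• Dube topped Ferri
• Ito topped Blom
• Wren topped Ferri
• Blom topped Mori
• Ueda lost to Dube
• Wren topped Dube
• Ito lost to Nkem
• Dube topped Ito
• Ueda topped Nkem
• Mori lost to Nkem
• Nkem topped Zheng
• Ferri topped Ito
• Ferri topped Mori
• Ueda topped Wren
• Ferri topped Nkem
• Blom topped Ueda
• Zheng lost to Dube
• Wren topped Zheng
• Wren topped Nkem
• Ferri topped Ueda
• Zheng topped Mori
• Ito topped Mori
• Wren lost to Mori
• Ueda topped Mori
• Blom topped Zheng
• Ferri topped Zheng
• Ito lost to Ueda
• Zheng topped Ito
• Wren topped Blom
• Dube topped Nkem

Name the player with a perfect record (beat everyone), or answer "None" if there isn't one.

None

Highest win total is Dube with 7 (out of 8 possible).
Dube lost to Wren, so no player went undefeated.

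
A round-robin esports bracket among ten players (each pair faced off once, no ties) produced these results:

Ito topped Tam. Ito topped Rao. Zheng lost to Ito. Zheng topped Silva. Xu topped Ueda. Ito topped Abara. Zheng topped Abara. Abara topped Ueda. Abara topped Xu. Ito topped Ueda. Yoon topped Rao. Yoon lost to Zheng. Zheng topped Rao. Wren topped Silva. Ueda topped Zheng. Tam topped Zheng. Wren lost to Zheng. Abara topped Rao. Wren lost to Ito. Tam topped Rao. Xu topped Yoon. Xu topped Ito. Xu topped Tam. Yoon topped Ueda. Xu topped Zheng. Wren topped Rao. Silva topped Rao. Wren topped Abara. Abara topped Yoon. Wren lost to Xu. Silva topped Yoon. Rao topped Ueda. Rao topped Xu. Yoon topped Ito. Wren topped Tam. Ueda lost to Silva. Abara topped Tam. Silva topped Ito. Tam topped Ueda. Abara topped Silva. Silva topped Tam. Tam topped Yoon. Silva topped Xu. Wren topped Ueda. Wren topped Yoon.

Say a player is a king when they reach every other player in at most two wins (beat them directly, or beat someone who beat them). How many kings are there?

7

Xu reaches everyone (king).
Ito reaches everyone (king).
Abara reaches everyone (king).
Silva reaches everyone (king).
Wren reaches everyone (king).
Ueda cannot reach Xu, Ito, Tam in two steps.
Zheng reaches everyone (king).
Rao cannot reach Abara, Silva in two steps.
Tam reaches everyone (king).
Yoon cannot reach Silva in two steps.
Kings: Xu, Ito, Abara, Silva, Wren, Zheng, Tam — 7.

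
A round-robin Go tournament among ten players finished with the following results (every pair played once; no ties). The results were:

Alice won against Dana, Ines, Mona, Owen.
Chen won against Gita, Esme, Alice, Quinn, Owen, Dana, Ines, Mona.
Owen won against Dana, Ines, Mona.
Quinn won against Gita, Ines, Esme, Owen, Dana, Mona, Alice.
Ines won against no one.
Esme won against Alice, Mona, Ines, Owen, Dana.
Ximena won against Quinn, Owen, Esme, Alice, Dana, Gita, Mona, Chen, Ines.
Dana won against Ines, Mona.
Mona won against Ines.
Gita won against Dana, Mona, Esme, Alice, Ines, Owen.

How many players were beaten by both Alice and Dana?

2

Alice beat: Mona, Owen, Dana, Ines.
Dana beat: Mona, Ines.
Both beat: Mona, Ines — 2.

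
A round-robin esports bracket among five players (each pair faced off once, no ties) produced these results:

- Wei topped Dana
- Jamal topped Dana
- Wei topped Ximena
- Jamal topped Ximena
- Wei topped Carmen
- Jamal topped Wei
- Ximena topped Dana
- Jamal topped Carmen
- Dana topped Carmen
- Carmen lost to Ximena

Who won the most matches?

Win totals: Jamal 4, Dana 1, Carmen 0, Ximena 2, Wei 3.
Jamal leads with 4 wins (next highest: 3).

Jamal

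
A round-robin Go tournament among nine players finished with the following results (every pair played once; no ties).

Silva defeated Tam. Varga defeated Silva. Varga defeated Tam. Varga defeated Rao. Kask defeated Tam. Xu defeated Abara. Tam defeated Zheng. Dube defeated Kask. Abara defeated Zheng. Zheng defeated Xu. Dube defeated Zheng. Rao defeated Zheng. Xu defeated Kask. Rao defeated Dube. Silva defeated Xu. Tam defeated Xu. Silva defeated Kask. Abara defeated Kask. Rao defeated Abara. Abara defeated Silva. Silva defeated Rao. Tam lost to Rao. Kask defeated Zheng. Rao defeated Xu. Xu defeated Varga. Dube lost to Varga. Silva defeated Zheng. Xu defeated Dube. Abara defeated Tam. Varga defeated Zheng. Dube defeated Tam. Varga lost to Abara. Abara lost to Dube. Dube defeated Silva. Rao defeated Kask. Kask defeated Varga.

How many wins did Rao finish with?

Rao's results: beat Tam, Kask, Zheng, Abara, Dube, Xu; lost to Silva, Varga.
That is 6 wins.

6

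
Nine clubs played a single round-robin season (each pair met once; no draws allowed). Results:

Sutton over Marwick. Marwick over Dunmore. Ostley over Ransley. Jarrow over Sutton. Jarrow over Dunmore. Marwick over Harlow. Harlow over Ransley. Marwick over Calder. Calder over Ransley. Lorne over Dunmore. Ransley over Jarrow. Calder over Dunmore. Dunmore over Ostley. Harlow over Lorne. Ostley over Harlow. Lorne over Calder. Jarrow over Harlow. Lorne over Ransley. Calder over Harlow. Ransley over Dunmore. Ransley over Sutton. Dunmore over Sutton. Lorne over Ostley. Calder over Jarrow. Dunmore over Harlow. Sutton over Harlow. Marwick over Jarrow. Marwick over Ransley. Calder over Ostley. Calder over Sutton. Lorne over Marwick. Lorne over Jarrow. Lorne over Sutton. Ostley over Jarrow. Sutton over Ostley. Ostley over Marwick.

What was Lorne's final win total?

7

Lorne's results: beat Ostley, Jarrow, Calder, Marwick, Dunmore, Ransley, Sutton; lost to Harlow.
That is 7 wins.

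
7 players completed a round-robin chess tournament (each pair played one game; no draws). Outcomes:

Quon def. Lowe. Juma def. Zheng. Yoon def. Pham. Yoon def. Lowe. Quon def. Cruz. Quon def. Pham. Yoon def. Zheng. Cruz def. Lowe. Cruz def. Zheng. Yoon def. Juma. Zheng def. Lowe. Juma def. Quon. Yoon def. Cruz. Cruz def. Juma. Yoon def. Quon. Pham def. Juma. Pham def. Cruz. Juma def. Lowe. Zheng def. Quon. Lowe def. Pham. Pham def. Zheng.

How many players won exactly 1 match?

1

Win totals: Yoon 6, Juma 3, Lowe 1, Quon 3, Cruz 3, Zheng 2, Pham 3.
Exactly 1: Lowe — 1 player.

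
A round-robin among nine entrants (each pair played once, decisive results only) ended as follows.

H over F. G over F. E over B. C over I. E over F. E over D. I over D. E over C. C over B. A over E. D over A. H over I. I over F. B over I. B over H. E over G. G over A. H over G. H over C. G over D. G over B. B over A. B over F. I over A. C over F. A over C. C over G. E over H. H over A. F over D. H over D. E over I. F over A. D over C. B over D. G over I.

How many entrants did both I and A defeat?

0

I beat: A, D, F.
A beat: C, E.
No one was beaten by both.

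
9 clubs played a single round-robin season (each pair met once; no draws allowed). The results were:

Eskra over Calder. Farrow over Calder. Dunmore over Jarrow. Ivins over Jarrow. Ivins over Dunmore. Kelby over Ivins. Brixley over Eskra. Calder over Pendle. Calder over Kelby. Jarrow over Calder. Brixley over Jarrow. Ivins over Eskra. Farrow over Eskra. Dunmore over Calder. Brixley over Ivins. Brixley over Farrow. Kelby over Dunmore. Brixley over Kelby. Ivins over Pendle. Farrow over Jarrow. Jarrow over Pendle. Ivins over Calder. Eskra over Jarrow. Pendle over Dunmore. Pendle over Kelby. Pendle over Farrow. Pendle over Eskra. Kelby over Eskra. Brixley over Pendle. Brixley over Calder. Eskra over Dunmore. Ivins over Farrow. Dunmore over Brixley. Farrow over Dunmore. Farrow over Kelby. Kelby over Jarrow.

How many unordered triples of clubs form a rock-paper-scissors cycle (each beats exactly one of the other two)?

Win totals: Eskra 3, Kelby 4, Dunmore 3, Ivins 6, Pendle 4, Jarrow 2, Calder 2, Farrow 5, Brixley 7.
A club with w wins dominates both others in C(w,2) triples; summing gives 3 + 6 + 3 + 15 + 6 + 1 + 1 + 10 + 21 = 66 transitive triples.
Total triples C(9,3) = 84, so cyclic triples = 84 − 66 = 18.

18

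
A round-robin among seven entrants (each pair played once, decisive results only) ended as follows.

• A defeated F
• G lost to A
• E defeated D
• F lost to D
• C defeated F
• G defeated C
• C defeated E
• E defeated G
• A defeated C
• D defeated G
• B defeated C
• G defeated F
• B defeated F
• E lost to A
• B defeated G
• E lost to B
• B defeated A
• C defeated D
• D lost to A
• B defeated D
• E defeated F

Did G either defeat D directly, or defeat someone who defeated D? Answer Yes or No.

G did not beat D directly.
G beat C, F. Of those, C beat D.

Yes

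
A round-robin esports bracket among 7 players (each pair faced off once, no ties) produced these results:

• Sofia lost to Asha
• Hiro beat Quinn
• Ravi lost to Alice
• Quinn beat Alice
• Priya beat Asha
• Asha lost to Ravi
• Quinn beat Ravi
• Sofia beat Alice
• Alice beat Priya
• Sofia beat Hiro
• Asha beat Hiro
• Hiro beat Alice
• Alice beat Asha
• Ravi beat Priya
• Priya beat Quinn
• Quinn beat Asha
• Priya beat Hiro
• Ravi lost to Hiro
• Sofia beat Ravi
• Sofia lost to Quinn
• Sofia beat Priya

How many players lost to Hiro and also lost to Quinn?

2

Hiro beat: Ravi, Alice, Quinn.
Quinn beat: Ravi, Alice, Sofia, Asha.
Both beat: Ravi, Alice — 2.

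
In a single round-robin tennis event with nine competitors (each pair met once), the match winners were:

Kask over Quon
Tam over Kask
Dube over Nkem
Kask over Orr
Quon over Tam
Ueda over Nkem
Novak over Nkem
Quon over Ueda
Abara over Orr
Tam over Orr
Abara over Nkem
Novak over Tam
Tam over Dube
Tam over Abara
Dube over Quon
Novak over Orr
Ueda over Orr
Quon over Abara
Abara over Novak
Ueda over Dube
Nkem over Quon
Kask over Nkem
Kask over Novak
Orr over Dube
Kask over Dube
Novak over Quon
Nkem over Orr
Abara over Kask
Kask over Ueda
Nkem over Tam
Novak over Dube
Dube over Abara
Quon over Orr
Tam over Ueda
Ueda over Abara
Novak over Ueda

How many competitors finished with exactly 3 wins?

2

Win totals: Nkem 3, Tam 5, Abara 4, Orr 1, Dube 3, Novak 6, Ueda 4, Kask 6, Quon 4.
Exactly 3: Nkem, Dube — 2 competitors.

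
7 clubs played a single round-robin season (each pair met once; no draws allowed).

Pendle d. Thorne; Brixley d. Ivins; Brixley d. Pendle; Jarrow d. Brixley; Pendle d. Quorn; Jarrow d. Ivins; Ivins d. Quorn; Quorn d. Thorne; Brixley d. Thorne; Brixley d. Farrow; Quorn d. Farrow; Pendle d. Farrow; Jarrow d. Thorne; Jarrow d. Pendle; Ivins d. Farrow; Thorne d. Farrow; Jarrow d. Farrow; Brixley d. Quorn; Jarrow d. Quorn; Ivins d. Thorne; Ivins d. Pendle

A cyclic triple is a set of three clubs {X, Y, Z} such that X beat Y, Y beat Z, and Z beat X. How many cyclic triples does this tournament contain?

Win totals: Pendle 3, Quorn 2, Thorne 1, Farrow 0, Jarrow 6, Ivins 4, Brixley 5.
A club with w wins dominates both others in C(w,2) triples; summing gives 3 + 1 + 0 + 0 + 15 + 6 + 10 = 35 transitive triples.
Total triples C(7,3) = 35, so cyclic triples = 35 − 35 = 0.

0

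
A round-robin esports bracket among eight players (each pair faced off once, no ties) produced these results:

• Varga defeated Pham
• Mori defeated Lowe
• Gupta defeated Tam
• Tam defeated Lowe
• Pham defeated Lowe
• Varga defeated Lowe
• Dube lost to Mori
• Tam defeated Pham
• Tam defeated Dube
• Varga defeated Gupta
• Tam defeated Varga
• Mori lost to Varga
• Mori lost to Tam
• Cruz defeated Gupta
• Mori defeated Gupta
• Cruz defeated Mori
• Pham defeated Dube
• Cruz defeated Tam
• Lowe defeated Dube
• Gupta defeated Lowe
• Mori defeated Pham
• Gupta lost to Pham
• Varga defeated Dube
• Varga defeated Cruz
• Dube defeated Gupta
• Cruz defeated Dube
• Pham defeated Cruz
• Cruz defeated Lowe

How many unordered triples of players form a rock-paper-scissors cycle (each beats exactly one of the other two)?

Win totals: Mori 4, Cruz 5, Pham 4, Lowe 1, Dube 1, Gupta 2, Tam 5, Varga 6.
A player with w wins dominates both others in C(w,2) triples; summing gives 6 + 10 + 6 + 0 + 0 + 1 + 10 + 15 = 48 transitive triples.
Total triples C(8,3) = 56, so cyclic triples = 56 − 48 = 8.

8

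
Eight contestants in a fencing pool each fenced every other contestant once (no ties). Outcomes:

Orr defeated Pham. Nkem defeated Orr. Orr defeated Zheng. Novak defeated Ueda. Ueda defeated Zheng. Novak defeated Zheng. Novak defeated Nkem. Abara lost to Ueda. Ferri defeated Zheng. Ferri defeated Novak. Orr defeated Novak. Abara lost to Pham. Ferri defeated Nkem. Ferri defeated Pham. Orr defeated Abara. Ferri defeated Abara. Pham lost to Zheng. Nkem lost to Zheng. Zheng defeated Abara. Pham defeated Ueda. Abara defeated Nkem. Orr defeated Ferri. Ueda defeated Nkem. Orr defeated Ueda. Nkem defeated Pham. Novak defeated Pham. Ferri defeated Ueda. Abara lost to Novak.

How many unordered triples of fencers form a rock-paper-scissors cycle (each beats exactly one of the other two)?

Win totals: Pham 2, Zheng 3, Novak 5, Ueda 3, Ferri 6, Abara 1, Orr 6, Nkem 2.
A fencer with w wins dominates both others in C(w,2) triples; summing gives 1 + 3 + 10 + 3 + 15 + 0 + 15 + 1 = 48 transitive triples.
Total triples C(8,3) = 56, so cyclic triples = 56 − 48 = 8.

8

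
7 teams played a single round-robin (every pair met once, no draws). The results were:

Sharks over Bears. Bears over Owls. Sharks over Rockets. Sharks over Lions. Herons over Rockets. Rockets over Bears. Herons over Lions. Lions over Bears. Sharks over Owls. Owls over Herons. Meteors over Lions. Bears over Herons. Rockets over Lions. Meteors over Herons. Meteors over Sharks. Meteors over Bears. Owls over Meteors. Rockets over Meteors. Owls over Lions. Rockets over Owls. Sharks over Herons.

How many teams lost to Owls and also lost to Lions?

Owls beat: Herons, Meteors, Lions.
Lions beat: Bears.
No one was beaten by both.

0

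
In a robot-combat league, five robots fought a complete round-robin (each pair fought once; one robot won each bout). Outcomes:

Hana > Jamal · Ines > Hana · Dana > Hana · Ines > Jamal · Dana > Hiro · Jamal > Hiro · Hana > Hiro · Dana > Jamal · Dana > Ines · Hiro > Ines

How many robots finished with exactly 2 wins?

Win totals: Ines 2, Hiro 1, Dana 4, Hana 2, Jamal 1.
Exactly 2: Ines, Hana — 2 robots.

2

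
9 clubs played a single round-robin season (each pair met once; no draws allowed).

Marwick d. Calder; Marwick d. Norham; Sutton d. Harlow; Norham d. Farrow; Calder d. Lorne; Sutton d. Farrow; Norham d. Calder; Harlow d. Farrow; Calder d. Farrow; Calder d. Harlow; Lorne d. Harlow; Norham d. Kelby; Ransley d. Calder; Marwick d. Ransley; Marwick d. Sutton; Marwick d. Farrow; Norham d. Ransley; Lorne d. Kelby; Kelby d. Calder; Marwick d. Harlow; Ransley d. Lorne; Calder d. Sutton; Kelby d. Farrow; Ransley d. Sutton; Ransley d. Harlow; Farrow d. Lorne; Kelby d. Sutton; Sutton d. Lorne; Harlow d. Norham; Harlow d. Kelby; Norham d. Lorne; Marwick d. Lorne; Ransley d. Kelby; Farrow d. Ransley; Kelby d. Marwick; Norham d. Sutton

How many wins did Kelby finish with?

4

Kelby's results: beat Farrow, Sutton, Calder, Marwick; lost to Lorne, Harlow, Ransley, Norham.
That is 4 wins.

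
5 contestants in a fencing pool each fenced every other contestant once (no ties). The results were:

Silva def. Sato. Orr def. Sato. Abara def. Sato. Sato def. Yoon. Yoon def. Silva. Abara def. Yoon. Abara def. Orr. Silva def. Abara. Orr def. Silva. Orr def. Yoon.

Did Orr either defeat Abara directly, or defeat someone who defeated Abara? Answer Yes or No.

Yes

Orr did not beat Abara directly.
Orr beat Silva, Sato, Yoon. Of those, Silva beat Abara.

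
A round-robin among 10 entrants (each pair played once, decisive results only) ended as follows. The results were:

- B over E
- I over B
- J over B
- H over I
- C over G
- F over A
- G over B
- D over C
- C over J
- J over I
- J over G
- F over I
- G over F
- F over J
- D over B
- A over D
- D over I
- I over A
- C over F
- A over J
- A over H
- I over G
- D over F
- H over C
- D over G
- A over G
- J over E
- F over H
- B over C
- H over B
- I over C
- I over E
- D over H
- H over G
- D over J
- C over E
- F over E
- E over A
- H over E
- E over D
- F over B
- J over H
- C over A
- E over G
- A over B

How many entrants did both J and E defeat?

1

J beat: B, E, G, H, I.
E beat: A, D, G.
Both beat: G — 1.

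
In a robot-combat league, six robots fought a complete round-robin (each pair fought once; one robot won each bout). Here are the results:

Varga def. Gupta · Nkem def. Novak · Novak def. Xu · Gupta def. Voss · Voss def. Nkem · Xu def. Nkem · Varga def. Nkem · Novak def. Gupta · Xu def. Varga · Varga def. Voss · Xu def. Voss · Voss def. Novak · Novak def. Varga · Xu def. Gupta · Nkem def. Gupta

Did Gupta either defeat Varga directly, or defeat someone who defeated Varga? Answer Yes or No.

No

Gupta did not beat Varga directly.
Gupta beat Voss, but each of them lost to Varga. No two-step path.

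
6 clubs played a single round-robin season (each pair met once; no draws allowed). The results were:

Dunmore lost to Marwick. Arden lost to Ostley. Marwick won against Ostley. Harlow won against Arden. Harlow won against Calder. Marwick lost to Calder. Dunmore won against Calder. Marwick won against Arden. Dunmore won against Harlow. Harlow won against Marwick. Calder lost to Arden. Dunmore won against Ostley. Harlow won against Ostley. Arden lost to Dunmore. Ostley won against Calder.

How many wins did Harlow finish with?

Harlow's results: beat Arden, Ostley, Calder, Marwick; lost to Dunmore.
That is 4 wins.

4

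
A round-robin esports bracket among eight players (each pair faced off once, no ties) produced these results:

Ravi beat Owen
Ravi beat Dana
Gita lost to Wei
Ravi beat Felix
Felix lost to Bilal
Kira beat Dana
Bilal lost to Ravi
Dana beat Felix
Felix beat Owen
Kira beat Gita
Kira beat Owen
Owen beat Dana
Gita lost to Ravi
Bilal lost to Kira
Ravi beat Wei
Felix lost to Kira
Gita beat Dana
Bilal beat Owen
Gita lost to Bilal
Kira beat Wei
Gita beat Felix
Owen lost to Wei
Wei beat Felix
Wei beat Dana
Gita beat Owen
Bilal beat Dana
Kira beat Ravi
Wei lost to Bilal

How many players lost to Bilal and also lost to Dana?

1

Bilal beat: Dana, Wei, Owen, Gita, Felix.
Dana beat: Felix.
Both beat: Felix — 1.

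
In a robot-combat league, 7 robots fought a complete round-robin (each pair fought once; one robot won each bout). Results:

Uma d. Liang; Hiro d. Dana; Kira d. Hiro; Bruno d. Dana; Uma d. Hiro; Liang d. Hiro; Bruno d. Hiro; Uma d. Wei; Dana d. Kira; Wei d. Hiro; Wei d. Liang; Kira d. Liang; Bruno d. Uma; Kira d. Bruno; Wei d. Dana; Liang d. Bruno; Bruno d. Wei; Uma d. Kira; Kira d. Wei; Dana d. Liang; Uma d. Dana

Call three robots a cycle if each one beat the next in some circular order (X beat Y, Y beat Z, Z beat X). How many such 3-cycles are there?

Win totals: Uma 5, Dana 2, Liang 2, Hiro 1, Kira 4, Bruno 4, Wei 3.
A robot with w wins dominates both others in C(w,2) triples; summing gives 10 + 1 + 1 + 0 + 6 + 6 + 3 = 27 transitive triples.
Total triples C(7,3) = 35, so cyclic triples = 35 − 27 = 8.

8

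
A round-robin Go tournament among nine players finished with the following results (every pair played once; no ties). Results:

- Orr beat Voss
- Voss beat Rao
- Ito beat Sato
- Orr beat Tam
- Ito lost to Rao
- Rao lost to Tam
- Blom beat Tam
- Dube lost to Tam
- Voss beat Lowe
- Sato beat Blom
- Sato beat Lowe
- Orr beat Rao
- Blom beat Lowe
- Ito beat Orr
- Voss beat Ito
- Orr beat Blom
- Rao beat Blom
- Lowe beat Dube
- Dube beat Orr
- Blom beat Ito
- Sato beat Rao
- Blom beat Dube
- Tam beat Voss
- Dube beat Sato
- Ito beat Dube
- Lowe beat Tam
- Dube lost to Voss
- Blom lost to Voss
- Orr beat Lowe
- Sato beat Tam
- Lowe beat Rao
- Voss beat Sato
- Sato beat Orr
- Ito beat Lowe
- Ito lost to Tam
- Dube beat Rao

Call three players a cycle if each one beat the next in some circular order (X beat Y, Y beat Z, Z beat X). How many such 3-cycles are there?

24

Win totals: Lowe 3, Orr 5, Voss 6, Blom 4, Ito 4, Tam 4, Sato 5, Rao 2, Dube 3.
A player with w wins dominates both others in C(w,2) triples; summing gives 3 + 10 + 15 + 6 + 6 + 6 + 10 + 1 + 3 = 60 transitive triples.
Total triples C(9,3) = 84, so cyclic triples = 84 − 60 = 24.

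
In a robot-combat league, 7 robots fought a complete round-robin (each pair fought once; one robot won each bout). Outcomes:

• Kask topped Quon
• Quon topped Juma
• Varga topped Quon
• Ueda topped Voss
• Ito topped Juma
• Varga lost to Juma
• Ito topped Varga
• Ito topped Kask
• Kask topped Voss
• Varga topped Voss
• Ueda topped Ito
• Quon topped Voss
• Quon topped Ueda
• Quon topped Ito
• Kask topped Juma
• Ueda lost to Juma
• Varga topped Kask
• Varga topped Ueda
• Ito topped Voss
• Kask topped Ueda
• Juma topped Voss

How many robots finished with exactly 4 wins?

4

Win totals: Ueda 2, Ito 4, Voss 0, Quon 4, Varga 4, Juma 3, Kask 4.
Exactly 4: Ito, Quon, Varga, Kask — 4 robots.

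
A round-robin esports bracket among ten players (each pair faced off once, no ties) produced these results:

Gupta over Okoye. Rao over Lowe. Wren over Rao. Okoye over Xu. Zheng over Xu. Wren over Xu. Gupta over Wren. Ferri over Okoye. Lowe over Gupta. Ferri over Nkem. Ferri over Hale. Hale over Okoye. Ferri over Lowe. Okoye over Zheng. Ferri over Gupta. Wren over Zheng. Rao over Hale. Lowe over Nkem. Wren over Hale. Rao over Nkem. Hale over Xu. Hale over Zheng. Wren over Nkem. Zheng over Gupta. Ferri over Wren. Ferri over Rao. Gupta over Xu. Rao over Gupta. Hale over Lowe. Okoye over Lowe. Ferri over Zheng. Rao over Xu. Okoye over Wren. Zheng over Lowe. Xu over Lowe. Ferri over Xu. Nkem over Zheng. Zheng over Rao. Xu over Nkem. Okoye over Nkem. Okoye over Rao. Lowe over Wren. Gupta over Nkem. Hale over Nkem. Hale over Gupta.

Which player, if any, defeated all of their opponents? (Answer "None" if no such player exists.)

Ferri

Ferri has 9 wins out of 9 opponents — a perfect record.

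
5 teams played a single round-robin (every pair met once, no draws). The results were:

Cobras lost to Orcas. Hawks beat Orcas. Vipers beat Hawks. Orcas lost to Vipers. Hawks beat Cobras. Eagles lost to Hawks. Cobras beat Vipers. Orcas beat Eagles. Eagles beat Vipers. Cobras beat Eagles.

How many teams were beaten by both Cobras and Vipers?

0

Cobras beat: Vipers, Eagles.
Vipers beat: Hawks, Orcas.
No one was beaten by both.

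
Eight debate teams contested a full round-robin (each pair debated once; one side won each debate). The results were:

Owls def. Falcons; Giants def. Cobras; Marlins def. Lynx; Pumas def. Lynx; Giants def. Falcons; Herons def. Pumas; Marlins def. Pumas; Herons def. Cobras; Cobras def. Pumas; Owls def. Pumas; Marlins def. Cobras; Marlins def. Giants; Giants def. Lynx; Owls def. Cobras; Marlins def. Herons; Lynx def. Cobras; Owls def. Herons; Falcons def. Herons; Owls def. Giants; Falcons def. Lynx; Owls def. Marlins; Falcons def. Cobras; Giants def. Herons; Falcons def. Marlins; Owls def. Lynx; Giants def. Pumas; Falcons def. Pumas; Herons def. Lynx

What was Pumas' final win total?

1

Pumas' results: beat Lynx; lost to Herons, Cobras, Marlins, Falcons, Owls, Giants.
That is 1 win.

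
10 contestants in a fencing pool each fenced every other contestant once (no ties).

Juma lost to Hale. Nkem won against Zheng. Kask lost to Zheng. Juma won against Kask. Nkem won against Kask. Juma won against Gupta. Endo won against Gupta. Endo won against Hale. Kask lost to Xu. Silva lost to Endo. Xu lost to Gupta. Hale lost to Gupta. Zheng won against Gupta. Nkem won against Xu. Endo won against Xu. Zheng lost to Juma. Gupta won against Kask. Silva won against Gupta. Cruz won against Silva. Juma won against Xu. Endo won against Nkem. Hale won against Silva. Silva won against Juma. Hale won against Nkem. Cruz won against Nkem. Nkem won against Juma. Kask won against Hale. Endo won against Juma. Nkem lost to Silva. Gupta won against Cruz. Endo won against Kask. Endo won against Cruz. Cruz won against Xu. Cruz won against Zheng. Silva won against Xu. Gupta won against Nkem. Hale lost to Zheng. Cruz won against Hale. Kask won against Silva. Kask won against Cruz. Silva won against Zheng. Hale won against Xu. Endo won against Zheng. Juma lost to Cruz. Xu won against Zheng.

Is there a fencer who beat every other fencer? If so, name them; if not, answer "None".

Endo has 9 wins out of 9 opponents — a perfect record.

Endo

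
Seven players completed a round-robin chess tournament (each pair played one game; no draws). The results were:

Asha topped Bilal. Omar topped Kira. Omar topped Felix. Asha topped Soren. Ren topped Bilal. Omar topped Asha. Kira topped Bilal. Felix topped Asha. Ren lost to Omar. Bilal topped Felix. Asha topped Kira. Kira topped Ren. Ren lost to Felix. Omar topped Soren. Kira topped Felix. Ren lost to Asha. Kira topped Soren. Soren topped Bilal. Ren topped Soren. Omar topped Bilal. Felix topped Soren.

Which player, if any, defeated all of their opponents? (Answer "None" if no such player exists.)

Omar has 6 wins out of 6 opponents — a perfect record.

Omar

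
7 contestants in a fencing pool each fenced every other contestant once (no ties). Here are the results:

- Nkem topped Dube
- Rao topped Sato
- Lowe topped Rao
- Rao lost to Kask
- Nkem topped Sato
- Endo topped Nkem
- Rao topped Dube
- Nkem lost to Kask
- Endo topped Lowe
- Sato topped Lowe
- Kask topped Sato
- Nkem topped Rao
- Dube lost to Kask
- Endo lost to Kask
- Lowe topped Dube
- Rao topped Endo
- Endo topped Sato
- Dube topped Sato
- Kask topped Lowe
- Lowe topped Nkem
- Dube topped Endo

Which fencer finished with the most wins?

Kask

Win totals: Sato 1, Kask 6, Lowe 3, Nkem 3, Rao 3, Endo 3, Dube 2.
Kask leads with 6 wins (next highest: 3).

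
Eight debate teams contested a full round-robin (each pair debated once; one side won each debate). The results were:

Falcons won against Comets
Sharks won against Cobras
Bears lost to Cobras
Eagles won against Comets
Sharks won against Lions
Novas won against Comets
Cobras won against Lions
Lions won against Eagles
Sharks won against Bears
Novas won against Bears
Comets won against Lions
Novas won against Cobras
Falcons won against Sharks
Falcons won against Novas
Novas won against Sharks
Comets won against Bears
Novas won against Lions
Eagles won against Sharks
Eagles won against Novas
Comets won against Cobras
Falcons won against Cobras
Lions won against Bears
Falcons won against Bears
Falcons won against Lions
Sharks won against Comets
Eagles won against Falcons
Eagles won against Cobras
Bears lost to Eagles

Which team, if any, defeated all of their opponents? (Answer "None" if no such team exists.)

Highest win total is Falcons with 6 (out of 7 possible).
Falcons lost to Eagles, so no team went undefeated.

None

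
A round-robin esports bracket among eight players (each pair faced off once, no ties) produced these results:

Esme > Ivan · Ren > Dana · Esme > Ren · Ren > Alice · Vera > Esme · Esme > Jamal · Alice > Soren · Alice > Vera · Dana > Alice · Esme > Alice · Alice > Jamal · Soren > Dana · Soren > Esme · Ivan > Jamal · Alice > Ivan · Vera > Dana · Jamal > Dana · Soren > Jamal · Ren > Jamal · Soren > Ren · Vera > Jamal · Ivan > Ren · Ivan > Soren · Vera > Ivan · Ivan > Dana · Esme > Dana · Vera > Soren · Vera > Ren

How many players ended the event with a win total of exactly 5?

1

Win totals: Soren 4, Vera 6, Ivan 4, Ren 3, Jamal 1, Alice 4, Esme 5, Dana 1.
Exactly 5: Esme — 1 player.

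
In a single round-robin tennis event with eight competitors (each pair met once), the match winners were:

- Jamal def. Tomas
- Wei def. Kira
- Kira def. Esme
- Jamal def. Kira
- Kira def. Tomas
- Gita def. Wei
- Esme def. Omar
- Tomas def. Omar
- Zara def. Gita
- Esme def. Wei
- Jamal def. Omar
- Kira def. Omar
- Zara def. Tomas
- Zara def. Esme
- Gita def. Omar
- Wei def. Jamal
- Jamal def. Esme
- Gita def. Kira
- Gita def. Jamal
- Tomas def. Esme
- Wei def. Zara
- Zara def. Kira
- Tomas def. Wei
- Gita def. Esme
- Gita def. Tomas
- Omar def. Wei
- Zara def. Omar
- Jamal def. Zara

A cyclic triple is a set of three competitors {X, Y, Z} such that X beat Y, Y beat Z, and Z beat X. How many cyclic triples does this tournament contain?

11

Win totals: Gita 6, Tomas 3, Wei 3, Jamal 5, Zara 5, Omar 1, Esme 2, Kira 3.
A competitor with w wins dominates both others in C(w,2) triples; summing gives 15 + 3 + 3 + 10 + 10 + 0 + 1 + 3 = 45 transitive triples.
Total triples C(8,3) = 56, so cyclic triples = 56 − 45 = 11.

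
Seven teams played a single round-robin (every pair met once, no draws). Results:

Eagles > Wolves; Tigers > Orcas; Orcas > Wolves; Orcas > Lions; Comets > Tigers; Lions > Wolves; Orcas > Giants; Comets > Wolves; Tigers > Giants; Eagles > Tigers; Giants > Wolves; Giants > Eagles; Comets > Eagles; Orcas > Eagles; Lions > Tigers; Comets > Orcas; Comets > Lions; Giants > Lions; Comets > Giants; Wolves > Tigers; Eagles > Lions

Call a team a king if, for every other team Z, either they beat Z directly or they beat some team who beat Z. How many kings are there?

1

Comets reaches everyone (king).
Wolves cannot reach Comets, Lions, Eagles in two steps.
Giants cannot reach Comets, Orcas in two steps.
Tigers cannot reach Comets in two steps.
Lions cannot reach Comets, Eagles in two steps.
Orcas cannot reach Comets in two steps.
Eagles cannot reach Comets in two steps.
Kings: Comets — 1.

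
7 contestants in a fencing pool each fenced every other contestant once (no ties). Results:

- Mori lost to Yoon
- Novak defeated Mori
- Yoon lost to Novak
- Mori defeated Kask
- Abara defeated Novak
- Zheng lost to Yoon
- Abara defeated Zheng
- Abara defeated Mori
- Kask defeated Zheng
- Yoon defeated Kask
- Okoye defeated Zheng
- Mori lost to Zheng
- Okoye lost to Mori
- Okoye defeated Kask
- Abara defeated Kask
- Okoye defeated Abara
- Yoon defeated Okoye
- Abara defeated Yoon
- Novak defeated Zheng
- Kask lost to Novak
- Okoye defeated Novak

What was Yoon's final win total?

4

Yoon's results: beat Zheng, Okoye, Mori, Kask; lost to Abara, Novak.
That is 4 wins.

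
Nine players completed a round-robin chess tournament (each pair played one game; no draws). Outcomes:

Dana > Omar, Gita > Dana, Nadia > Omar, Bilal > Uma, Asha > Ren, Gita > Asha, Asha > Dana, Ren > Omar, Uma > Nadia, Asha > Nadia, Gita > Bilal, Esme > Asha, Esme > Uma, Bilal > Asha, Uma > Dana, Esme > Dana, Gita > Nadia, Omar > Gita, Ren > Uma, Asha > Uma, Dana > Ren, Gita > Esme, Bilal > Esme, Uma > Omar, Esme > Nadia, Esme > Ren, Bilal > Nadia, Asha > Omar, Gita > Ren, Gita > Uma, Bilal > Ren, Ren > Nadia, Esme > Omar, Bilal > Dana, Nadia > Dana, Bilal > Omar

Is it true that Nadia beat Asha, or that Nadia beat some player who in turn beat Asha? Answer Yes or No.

Nadia did not beat Asha directly.
Nadia beat Dana, Omar, but each of them lost to Asha. No two-step path.

No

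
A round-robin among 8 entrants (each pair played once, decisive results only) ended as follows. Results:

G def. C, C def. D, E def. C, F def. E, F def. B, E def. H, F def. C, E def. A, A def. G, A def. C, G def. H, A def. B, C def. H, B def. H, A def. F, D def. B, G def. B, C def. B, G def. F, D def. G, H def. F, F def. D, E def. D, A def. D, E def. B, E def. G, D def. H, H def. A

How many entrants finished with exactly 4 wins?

2

Win totals: A 5, B 1, C 3, D 3, E 6, F 4, G 4, H 2.
Exactly 4: F, G — 2 entrants.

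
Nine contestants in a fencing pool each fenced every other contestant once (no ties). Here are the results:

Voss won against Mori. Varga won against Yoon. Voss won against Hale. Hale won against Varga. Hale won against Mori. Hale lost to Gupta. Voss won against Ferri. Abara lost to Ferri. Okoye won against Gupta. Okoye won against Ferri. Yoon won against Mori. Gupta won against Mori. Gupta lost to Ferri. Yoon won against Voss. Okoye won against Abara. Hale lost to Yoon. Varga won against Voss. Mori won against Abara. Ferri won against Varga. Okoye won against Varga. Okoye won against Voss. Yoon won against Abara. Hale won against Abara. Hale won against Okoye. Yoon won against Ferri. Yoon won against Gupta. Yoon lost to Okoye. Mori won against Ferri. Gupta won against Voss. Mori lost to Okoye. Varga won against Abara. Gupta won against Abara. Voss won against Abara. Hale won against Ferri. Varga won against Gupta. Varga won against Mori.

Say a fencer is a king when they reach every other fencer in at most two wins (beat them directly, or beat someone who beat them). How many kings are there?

3

Yoon reaches everyone (king).
Hale reaches everyone (king).
Ferri cannot reach Okoye in two steps.
Abara cannot reach Yoon, Hale, Ferri, Varga, Okoye, Voss, Gupta, Mori in two steps.
Varga cannot reach Okoye in two steps.
Okoye reaches everyone (king).
Voss cannot reach Yoon in two steps.
Gupta cannot reach Yoon in two steps.
Mori cannot reach Yoon, Hale, Okoye, Voss in two steps.
Kings: Yoon, Hale, Okoye — 3.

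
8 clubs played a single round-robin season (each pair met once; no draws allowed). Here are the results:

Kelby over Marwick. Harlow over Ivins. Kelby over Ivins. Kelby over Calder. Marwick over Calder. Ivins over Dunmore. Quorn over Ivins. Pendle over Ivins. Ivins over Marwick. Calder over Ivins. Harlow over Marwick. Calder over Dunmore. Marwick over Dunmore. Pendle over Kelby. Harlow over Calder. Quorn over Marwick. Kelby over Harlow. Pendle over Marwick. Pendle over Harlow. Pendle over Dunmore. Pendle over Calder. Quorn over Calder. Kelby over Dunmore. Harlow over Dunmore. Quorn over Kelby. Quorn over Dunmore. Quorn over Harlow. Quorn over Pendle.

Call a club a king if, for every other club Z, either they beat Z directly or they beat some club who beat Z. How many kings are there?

1

Pendle cannot reach Quorn in two steps.
Marwick cannot reach Pendle, Kelby, Harlow, Quorn in two steps.
Calder cannot reach Pendle, Kelby, Harlow, Quorn in two steps.
Dunmore cannot reach Pendle, Marwick, Calder, Ivins, Kelby, Harlow, Quorn in two steps.
Ivins cannot reach Pendle, Kelby, Harlow, Quorn in two steps.
Kelby cannot reach Pendle, Quorn in two steps.
Harlow cannot reach Pendle, Kelby, Quorn in two steps.
Quorn reaches everyone (king).
Kings: Quorn — 1.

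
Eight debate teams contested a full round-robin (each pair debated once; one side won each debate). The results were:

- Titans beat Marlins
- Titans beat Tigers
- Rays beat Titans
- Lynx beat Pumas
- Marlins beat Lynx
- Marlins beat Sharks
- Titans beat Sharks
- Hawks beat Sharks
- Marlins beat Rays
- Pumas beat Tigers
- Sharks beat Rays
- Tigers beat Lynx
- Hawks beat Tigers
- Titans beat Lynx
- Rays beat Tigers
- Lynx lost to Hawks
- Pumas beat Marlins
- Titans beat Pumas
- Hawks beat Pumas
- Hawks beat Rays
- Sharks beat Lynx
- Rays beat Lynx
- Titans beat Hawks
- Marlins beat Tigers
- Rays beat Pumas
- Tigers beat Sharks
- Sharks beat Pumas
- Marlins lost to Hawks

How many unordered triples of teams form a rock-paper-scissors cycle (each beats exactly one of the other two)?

9

Win totals: Rays 4, Tigers 2, Sharks 3, Pumas 2, Lynx 1, Marlins 4, Titans 6, Hawks 6.
A team with w wins dominates both others in C(w,2) triples; summing gives 6 + 1 + 3 + 1 + 0 + 6 + 15 + 15 = 47 transitive triples.
Total triples C(8,3) = 56, so cyclic triples = 56 − 47 = 9.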